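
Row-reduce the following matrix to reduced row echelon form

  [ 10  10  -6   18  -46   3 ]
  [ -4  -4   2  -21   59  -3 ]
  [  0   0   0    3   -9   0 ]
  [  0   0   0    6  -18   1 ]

[[1, 1, 0, 0, 2, 0], [0, 0, 1, 0, 2, 0], [0, 0, 0, 1, -3, 0], [0, 0, 0, 0, 0, 1]]

r1 := 1/10·r1
  [  1   1  -3/5  9/5  -23/5  3/10 ]
  [ -4  -4     2  -21     59    -3 ]
  [  0   0     0    3     -9     0 ]
  [  0   0     0    6    -18     1 ]
r2 := r2 + 4·r1
  [ 1  1  -3/5    9/5  -23/5  3/10 ]
  [ 0  0  -2/5  -69/5  203/5  -9/5 ]
  [ 0  0     0      3     -9     0 ]
  [ 0  0     0      6    -18     1 ]
r2 := -5/2·r2
  [ 1  1  -3/5   9/5   -23/5  3/10 ]
  [ 0  0     1  69/2  -203/2   9/2 ]
  [ 0  0     0     3      -9     0 ]
  [ 0  0     0     6     -18     1 ]
r3 := 1/3·r3
  [ 1  1  -3/5   9/5   -23/5  3/10 ]
  [ 0  0     1  69/2  -203/2   9/2 ]
  [ 0  0     0     1      -3     0 ]
  [ 0  0     0     6     -18     1 ]
r4 := r4 − 6·r3
  [ 1  1  -3/5   9/5   -23/5  3/10 ]
  [ 0  0     1  69/2  -203/2   9/2 ]
  [ 0  0     0     1      -3     0 ]
  [ 0  0     0     0       0     1 ]
r2 := r2 − 9/2·r4
  [ 1  1  -3/5   9/5   -23/5  3/10 ]
  [ 0  0     1  69/2  -203/2     0 ]
  [ 0  0     0     1      -3     0 ]
  [ 0  0     0     0       0     1 ]
r1 := r1 − 3/10·r4
  [ 1  1  -3/5   9/5   -23/5  0 ]
  [ 0  0     1  69/2  -203/2  0 ]
  [ 0  0     0     1      -3  0 ]
  [ 0  0     0     0       0  1 ]
r2 := r2 − 69/2·r3
  [ 1  1  -3/5  9/5  -23/5  0 ]
  [ 0  0     1    0      2  0 ]
  [ 0  0     0    1     -3  0 ]
  [ 0  0     0    0      0  1 ]
r1 := r1 − 9/5·r3
  [ 1  1  -3/5  0  4/5  0 ]
  [ 0  0     1  0    2  0 ]
  [ 0  0     0  1   -3  0 ]
  [ 0  0     0  0    0  1 ]
r1 := r1 + 3/5·r2
  [ 1  1  0  0   2  0 ]
  [ 0  0  1  0   2  0 ]
  [ 0  0  0  1  -3  0 ]
  [ 0  0  0  0   0  1 ]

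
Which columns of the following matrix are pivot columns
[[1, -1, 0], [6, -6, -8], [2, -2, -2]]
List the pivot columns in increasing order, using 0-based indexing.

R2 → R2 − 6·R1
  [ 1  -1   0 ]
  [ 0   0  -8 ]
  [ 2  -2  -2 ]
R3 → R3 − 2·R1
  [ 1  -1   0 ]
  [ 0   0  -8 ]
  [ 0   0  -2 ]
R2 → -1/8·R2
  [ 1  -1   0 ]
  [ 0   0   1 ]
  [ 0   0  -2 ]
R3 → R3 + 2·R2
  [ 1  -1  0 ]
  [ 0   0  1 ]
  [ 0   0  0 ]
Pivot columns are the columns containing a leading 1.

0, 2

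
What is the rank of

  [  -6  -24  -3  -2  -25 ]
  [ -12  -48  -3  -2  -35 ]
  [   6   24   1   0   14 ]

rank = 3

R1 := -1/6·R1
  [   1    4  1/2  1/3  25/6 ]
  [ -12  -48   -3   -2   -35 ]
  [   6   24    1    0    14 ]
R2 := R2 + 12·R1
  [ 1   4  1/2  1/3  25/6 ]
  [ 0   0    3    2    15 ]
  [ 6  24    1    0    14 ]
R3 := R3 − 6·R1
  [ 1  4  1/2  1/3  25/6 ]
  [ 0  0    3    2    15 ]
  [ 0  0   -2   -2   -11 ]
R2 := 1/3·R2
  [ 1  4  1/2  1/3  25/6 ]
  [ 0  0    1  2/3     5 ]
  [ 0  0   -2   -2   -11 ]
R3 := R3 + 2·R2
  [ 1  4  1/2   1/3  25/6 ]
  [ 0  0    1   2/3     5 ]
  [ 0  0    0  -2/3    -1 ]
R3 := -3/2·R3
  [ 1  4  1/2  1/3  25/6 ]
  [ 0  0    1  2/3     5 ]
  [ 0  0    0    1   3/2 ]
R2 := R2 − 2/3·R3
  [ 1  4  1/2  1/3  25/6 ]
  [ 0  0    1    0     4 ]
  [ 0  0    0    1   3/2 ]
R1 := R1 − 1/3·R3
  [ 1  4  1/2  0  11/3 ]
  [ 0  0    1  0     4 ]
  [ 0  0    0  1   3/2 ]
R1 := R1 − 1/2·R2
  [ 1  4  0  0  5/3 ]
  [ 0  0  1  0    4 ]
  [ 0  0  0  1  3/2 ]
The reduced form has 3 nonzero rows.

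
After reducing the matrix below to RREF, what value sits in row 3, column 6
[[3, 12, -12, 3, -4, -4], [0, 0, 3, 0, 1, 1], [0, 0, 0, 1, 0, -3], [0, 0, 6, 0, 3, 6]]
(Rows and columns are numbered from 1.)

-3

ρ1 -> 1/3·ρ1
  [ 1  4  -4  1  -4/3  -4/3 ]
  [ 0  0   3  0     1     1 ]
  [ 0  0   0  1     0    -3 ]
  [ 0  0   6  0     3     6 ]
ρ2 -> 1/3·ρ2
  [ 1  4  -4  1  -4/3  -4/3 ]
  [ 0  0   1  0   1/3   1/3 ]
  [ 0  0   0  1     0    -3 ]
  [ 0  0   6  0     3     6 ]
ρ4 -> ρ4 − 6·ρ2
  [ 1  4  -4  1  -4/3  -4/3 ]
  [ 0  0   1  0   1/3   1/3 ]
  [ 0  0   0  1     0    -3 ]
  [ 0  0   0  0     1     4 ]
ρ2 -> ρ2 − 1/3·ρ4
  [ 1  4  -4  1  -4/3  -4/3 ]
  [ 0  0   1  0     0    -1 ]
  [ 0  0   0  1     0    -3 ]
  [ 0  0   0  0     1     4 ]
ρ1 -> ρ1 + 4/3·ρ4
  [ 1  4  -4  1  0   4 ]
  [ 0  0   1  0  0  -1 ]
  [ 0  0   0  1  0  -3 ]
  [ 0  0   0  0  1   4 ]
ρ1 -> ρ1 − ρ3
  [ 1  4  -4  0  0   7 ]
  [ 0  0   1  0  0  -1 ]
  [ 0  0   0  1  0  -3 ]
  [ 0  0   0  0  1   4 ]
ρ1 -> ρ1 + 4·ρ2
  [ 1  4  0  0  0   3 ]
  [ 0  0  1  0  0  -1 ]
  [ 0  0  0  1  0  -3 ]
  [ 0  0  0  0  1   4 ]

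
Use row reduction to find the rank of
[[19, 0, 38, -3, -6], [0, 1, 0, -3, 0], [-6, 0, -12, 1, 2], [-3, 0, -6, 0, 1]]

R1 -> 1/19·R1
  [  1  0    2  -3/19  -6/19 ]
  [  0  1    0     -3      0 ]
  [ -6  0  -12      1      2 ]
  [ -3  0   -6      0      1 ]
R3 -> R3 + 6·R1
  [  1  0   2  -3/19  -6/19 ]
  [  0  1   0     -3      0 ]
  [  0  0   0   1/19   2/19 ]
  [ -3  0  -6      0      1 ]
R4 -> R4 + 3·R1
  [ 1  0  2  -3/19  -6/19 ]
  [ 0  1  0     -3      0 ]
  [ 0  0  0   1/19   2/19 ]
  [ 0  0  0  -9/19   1/19 ]
R3 -> 19·R3
  [ 1  0  2  -3/19  -6/19 ]
  [ 0  1  0     -3      0 ]
  [ 0  0  0      1      2 ]
  [ 0  0  0  -9/19   1/19 ]
R4 -> R4 + 9/19·R3
  [ 1  0  2  -3/19  -6/19 ]
  [ 0  1  0     -3      0 ]
  [ 0  0  0      1      2 ]
  [ 0  0  0      0      1 ]
R3 -> R3 − 2·R4
  [ 1  0  2  -3/19  -6/19 ]
  [ 0  1  0     -3      0 ]
  [ 0  0  0      1      0 ]
  [ 0  0  0      0      1 ]
R1 -> R1 + 6/19·R4
  [ 1  0  2  -3/19  0 ]
  [ 0  1  0     -3  0 ]
  [ 0  0  0      1  0 ]
  [ 0  0  0      0  1 ]
R2 -> R2 + 3·R3
  [ 1  0  2  -3/19  0 ]
  [ 0  1  0      0  0 ]
  [ 0  0  0      1  0 ]
  [ 0  0  0      0  1 ]
R1 -> R1 + 3/19·R3
  [ 1  0  2  0  0 ]
  [ 0  1  0  0  0 ]
  [ 0  0  0  1  0 ]
  [ 0  0  0  0  1 ]
The reduced form has 4 nonzero rows.

rank = 4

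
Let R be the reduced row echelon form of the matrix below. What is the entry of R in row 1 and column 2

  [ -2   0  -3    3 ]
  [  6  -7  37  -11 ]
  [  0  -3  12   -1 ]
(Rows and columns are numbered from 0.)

-4

R1 -> -1/2·R1
  [ 1   0  3/2  -3/2 ]
  [ 6  -7   37   -11 ]
  [ 0  -3   12    -1 ]
R2 -> R2 − 6·R1
  [ 1   0  3/2  -3/2 ]
  [ 0  -7   28    -2 ]
  [ 0  -3   12    -1 ]
R2 -> -1/7·R2
  [ 1   0  3/2  -3/2 ]
  [ 0   1   -4   2/7 ]
  [ 0  -3   12    -1 ]
R3 -> R3 + 3·R2
  [ 1  0  3/2  -3/2 ]
  [ 0  1   -4   2/7 ]
  [ 0  0    0  -1/7 ]
R3 -> -7·R3
  [ 1  0  3/2  -3/2 ]
  [ 0  1   -4   2/7 ]
  [ 0  0    0     1 ]
R2 -> R2 − 2/7·R3
  [ 1  0  3/2  -3/2 ]
  [ 0  1   -4     0 ]
  [ 0  0    0     1 ]
R1 -> R1 + 3/2·R3
  [ 1  0  3/2  0 ]
  [ 0  1   -4  0 ]
  [ 0  0    0  1 ]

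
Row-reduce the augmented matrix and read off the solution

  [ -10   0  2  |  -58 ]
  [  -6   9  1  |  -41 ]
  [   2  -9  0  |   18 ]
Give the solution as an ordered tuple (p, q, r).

(6, -2/3, 1)

R1 := -1/10·R1
  [  1   0  -1/5  |  29/5 ]
  [ -6   9     1  |   -41 ]
  [  2  -9     0  |    18 ]
R2 := R2 + 6·R1
  [ 1   0  -1/5  |   29/5 ]
  [ 0   9  -1/5  |  -31/5 ]
  [ 2  -9     0  |     18 ]
R3 := R3 − 2·R1
  [ 1   0  -1/5  |   29/5 ]
  [ 0   9  -1/5  |  -31/5 ]
  [ 0  -9   2/5  |   32/5 ]
R2 := 1/9·R2
  [ 1   0   -1/5  |    29/5 ]
  [ 0   1  -1/45  |  -31/45 ]
  [ 0  -9    2/5  |    32/5 ]
R3 := R3 + 9·R2
  [ 1  0   -1/5  |    29/5 ]
  [ 0  1  -1/45  |  -31/45 ]
  [ 0  0    1/5  |     1/5 ]
R3 := 5·R3
  [ 1  0   -1/5  |    29/5 ]
  [ 0  1  -1/45  |  -31/45 ]
  [ 0  0      1  |       1 ]
R2 := R2 + 1/45·R3
  [ 1  0  -1/5  |  29/5 ]
  [ 0  1     0  |  -2/3 ]
  [ 0  0     1  |     1 ]
R1 := R1 + 1/5·R3
  [ 1  0  0  |     6 ]
  [ 0  1  0  |  -2/3 ]
  [ 0  0  1  |     1 ]
Reading off the last column: p = 6, q = -2/3, r = 1.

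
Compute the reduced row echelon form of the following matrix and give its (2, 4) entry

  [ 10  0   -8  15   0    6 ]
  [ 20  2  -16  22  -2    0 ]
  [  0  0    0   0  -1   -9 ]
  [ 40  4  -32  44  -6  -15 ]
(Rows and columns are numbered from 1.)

-4

Multiply ρ1 by 1/10.
  [  1  0  -4/5  3/2   0  3/5 ]
  [ 20  2   -16   22  -2    0 ]
  [  0  0     0    0  -1   -9 ]
  [ 40  4   -32   44  -6  -15 ]
Subtract 20 times ρ1 from ρ2.
  [  1  0  -4/5  3/2   0  3/5 ]
  [  0  2     0   -8  -2  -12 ]
  [  0  0     0    0  -1   -9 ]
  [ 40  4   -32   44  -6  -15 ]
Subtract 40 times ρ1 from ρ4.
  [ 1  0  -4/5  3/2   0  3/5 ]
  [ 0  2     0   -8  -2  -12 ]
  [ 0  0     0    0  -1   -9 ]
  [ 0  4     0  -16  -6  -39 ]
Multiply ρ2 by 1/2.
  [ 1  0  -4/5  3/2   0  3/5 ]
  [ 0  1     0   -4  -1   -6 ]
  [ 0  0     0    0  -1   -9 ]
  [ 0  4     0  -16  -6  -39 ]
Subtract 4 times ρ2 from ρ4.
  [ 1  0  -4/5  3/2   0  3/5 ]
  [ 0  1     0   -4  -1   -6 ]
  [ 0  0     0    0  -1   -9 ]
  [ 0  0     0    0  -2  -15 ]
Multiply ρ3 by -1.
  [ 1  0  -4/5  3/2   0  3/5 ]
  [ 0  1     0   -4  -1   -6 ]
  [ 0  0     0    0   1    9 ]
  [ 0  0     0    0  -2  -15 ]
Add 2 times ρ3 to ρ4.
  [ 1  0  -4/5  3/2   0  3/5 ]
  [ 0  1     0   -4  -1   -6 ]
  [ 0  0     0    0   1    9 ]
  [ 0  0     0    0   0    3 ]
Multiply ρ4 by 1/3.
  [ 1  0  -4/5  3/2   0  3/5 ]
  [ 0  1     0   -4  -1   -6 ]
  [ 0  0     0    0   1    9 ]
  [ 0  0     0    0   0    1 ]
Subtract 9 times ρ4 from ρ3.
  [ 1  0  -4/5  3/2   0  3/5 ]
  [ 0  1     0   -4  -1   -6 ]
  [ 0  0     0    0   1    0 ]
  [ 0  0     0    0   0    1 ]
Add 6 times ρ4 to ρ2.
  [ 1  0  -4/5  3/2   0  3/5 ]
  [ 0  1     0   -4  -1    0 ]
  [ 0  0     0    0   1    0 ]
  [ 0  0     0    0   0    1 ]
Subtract 3/5 times ρ4 from ρ1.
  [ 1  0  -4/5  3/2   0  0 ]
  [ 0  1     0   -4  -1  0 ]
  [ 0  0     0    0   1  0 ]
  [ 0  0     0    0   0  1 ]
Add ρ3 to ρ2.
  [ 1  0  -4/5  3/2  0  0 ]
  [ 0  1     0   -4  0  0 ]
  [ 0  0     0    0  1  0 ]
  [ 0  0     0    0  0  1 ]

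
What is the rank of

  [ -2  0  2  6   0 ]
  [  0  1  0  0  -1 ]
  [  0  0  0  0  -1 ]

Multiply r1 by -1/2.
  [ 1  0  -1  -3   0 ]
  [ 0  1   0   0  -1 ]
  [ 0  0   0   0  -1 ]
Multiply r3 by -1.
  [ 1  0  -1  -3   0 ]
  [ 0  1   0   0  -1 ]
  [ 0  0   0   0   1 ]
Add r3 to r2.
  [ 1  0  -1  -3  0 ]
  [ 0  1   0   0  0 ]
  [ 0  0   0   0  1 ]
The reduced form has 3 nonzero rows.

rank = 3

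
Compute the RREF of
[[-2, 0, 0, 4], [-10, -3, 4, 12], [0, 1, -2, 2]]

[[1, 0, 0, -2], [0, 1, 0, 4], [0, 0, 1, 1]]

Multiply R1 by -1/2.
  [   1   0   0  -2 ]
  [ -10  -3   4  12 ]
  [   0   1  -2   2 ]
Add 10 times R1 to R2.
  [ 1   0   0  -2 ]
  [ 0  -3   4  -8 ]
  [ 0   1  -2   2 ]
Multiply R2 by -1/3.
  [ 1  0     0   -2 ]
  [ 0  1  -4/3  8/3 ]
  [ 0  1    -2    2 ]
Subtract R2 from R3.
  [ 1  0     0    -2 ]
  [ 0  1  -4/3   8/3 ]
  [ 0  0  -2/3  -2/3 ]
Multiply R3 by -3/2.
  [ 1  0     0   -2 ]
  [ 0  1  -4/3  8/3 ]
  [ 0  0     1    1 ]
Add 4/3 times R3 to R2.
  [ 1  0  0  -2 ]
  [ 0  1  0   4 ]
  [ 0  0  1   1 ]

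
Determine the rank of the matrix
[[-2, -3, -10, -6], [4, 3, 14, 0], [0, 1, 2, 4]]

R1 → -1/2·R1
  [ 1  3/2   5  3 ]
  [ 4    3  14  0 ]
  [ 0    1   2  4 ]
R2 → R2 − 4·R1
  [ 1  3/2   5    3 ]
  [ 0   -3  -6  -12 ]
  [ 0    1   2    4 ]
R2 → -1/3·R2
  [ 1  3/2  5  3 ]
  [ 0    1  2  4 ]
  [ 0    1  2  4 ]
R3 → R3 − R2
  [ 1  3/2  5  3 ]
  [ 0    1  2  4 ]
  [ 0    0  0  0 ]
R1 → R1 − 3/2·R2
  [ 1  0  2  -3 ]
  [ 0  1  2   4 ]
  [ 0  0  0   0 ]
The reduced form has 2 nonzero rows.

rank = 2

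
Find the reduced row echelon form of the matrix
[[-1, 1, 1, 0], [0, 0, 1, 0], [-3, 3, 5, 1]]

R1 := -1·R1
  [  1  -1  -1  0 ]
  [  0   0   1  0 ]
  [ -3   3   5  1 ]
R3 := R3 + 3·R1
  [ 1  -1  -1  0 ]
  [ 0   0   1  0 ]
  [ 0   0   2  1 ]
R3 := R3 − 2·R2
  [ 1  -1  -1  0 ]
  [ 0   0   1  0 ]
  [ 0   0   0  1 ]
R1 := R1 + R2
  [ 1  -1  0  0 ]
  [ 0   0  1  0 ]
  [ 0   0  0  1 ]

[[1, -1, 0, 0], [0, 0, 1, 0], [0, 0, 0, 1]]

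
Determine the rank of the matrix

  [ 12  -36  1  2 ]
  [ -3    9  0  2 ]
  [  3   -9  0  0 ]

rank = 3

ρ1 ← 1/12·ρ1
  [  1  -3  1/12  1/6 ]
  [ -3   9     0    2 ]
  [  3  -9     0    0 ]
ρ2 ← ρ2 + 3·ρ1
  [ 1  -3  1/12  1/6 ]
  [ 0   0   1/4  5/2 ]
  [ 3  -9     0    0 ]
ρ3 ← ρ3 − 3·ρ1
  [ 1  -3  1/12   1/6 ]
  [ 0   0   1/4   5/2 ]
  [ 0   0  -1/4  -1/2 ]
ρ2 ← 4·ρ2
  [ 1  -3  1/12   1/6 ]
  [ 0   0     1    10 ]
  [ 0   0  -1/4  -1/2 ]
ρ3 ← ρ3 + 1/4·ρ2
  [ 1  -3  1/12  1/6 ]
  [ 0   0     1   10 ]
  [ 0   0     0    2 ]
ρ3 ← 1/2·ρ3
  [ 1  -3  1/12  1/6 ]
  [ 0   0     1   10 ]
  [ 0   0     0    1 ]
ρ2 ← ρ2 − 10·ρ3
  [ 1  -3  1/12  1/6 ]
  [ 0   0     1    0 ]
  [ 0   0     0    1 ]
ρ1 ← ρ1 − 1/6·ρ3
  [ 1  -3  1/12  0 ]
  [ 0   0     1  0 ]
  [ 0   0     0  1 ]
ρ1 ← ρ1 − 1/12·ρ2
  [ 1  -3  0  0 ]
  [ 0   0  1  0 ]
  [ 0   0  0  1 ]
The reduced form has 3 nonzero rows.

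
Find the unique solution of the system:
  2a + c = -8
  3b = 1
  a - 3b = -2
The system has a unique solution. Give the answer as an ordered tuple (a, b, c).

Form the augmented matrix and row-reduce:
  [ 2   0  1  |  -8 ]
  [ 0   3  0  |   1 ]
  [ 1  -3  0  |  -2 ]
R1 := 1/2·R1
R3 := R3 − R1
R2 := 1/3·R2
R3 := R3 + 3·R2
R3 := -2·R3
R1 := R1 − 1/2·R3
Reading off the last column: a = -1, b = 1/3, c = -6.

(-1, 1/3, -6)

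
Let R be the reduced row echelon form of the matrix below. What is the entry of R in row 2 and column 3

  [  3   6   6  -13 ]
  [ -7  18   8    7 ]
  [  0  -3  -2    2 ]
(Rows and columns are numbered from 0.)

Multiply r1 by 1/3.
  [  1   2   2  -13/3 ]
  [ -7  18   8      7 ]
  [  0  -3  -2      2 ]
Add 7 times r1 to r2.
  [ 1   2   2  -13/3 ]
  [ 0  32  22  -70/3 ]
  [ 0  -3  -2      2 ]
Multiply r2 by 1/32.
  [ 1   2      2   -13/3 ]
  [ 0   1  11/16  -35/48 ]
  [ 0  -3     -2       2 ]
Add 3 times r2 to r3.
  [ 1  2      2   -13/3 ]
  [ 0  1  11/16  -35/48 ]
  [ 0  0   1/16   -3/16 ]
Multiply r3 by 16.
  [ 1  2      2   -13/3 ]
  [ 0  1  11/16  -35/48 ]
  [ 0  0      1      -3 ]
Subtract 11/16 times r3 from r2.
  [ 1  2  2  -13/3 ]
  [ 0  1  0    4/3 ]
  [ 0  0  1     -3 ]
Subtract 2 times r3 from r1.
  [ 1  2  0  5/3 ]
  [ 0  1  0  4/3 ]
  [ 0  0  1   -3 ]
Subtract 2 times r2 from r1.
  [ 1  0  0   -1 ]
  [ 0  1  0  4/3 ]
  [ 0  0  1   -3 ]

-3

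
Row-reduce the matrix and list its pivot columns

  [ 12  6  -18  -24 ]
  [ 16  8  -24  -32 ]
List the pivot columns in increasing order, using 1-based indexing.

1

ρ1 -> 1/12·ρ1
  [  1  1/2  -3/2   -2 ]
  [ 16    8   -24  -32 ]
ρ2 -> ρ2 − 16·ρ1
  [ 1  1/2  -3/2  -2 ]
  [ 0    0     0   0 ]
Pivot columns are the columns containing a leading 1.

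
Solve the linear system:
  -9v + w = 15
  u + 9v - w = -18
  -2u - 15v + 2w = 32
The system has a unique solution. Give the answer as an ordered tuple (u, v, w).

Form the augmented matrix and row-reduce:
  [  0   -9   1  |   15 ]
  [  1    9  -1  |  -18 ]
  [ -2  -15   2  |   32 ]
r1 <-> r2
  [  1    9  -1  |  -18 ]
  [  0   -9   1  |   15 ]
  [ -2  -15   2  |   32 ]
r3 ← r3 + 2·r1
  [ 1   9  -1  |  -18 ]
  [ 0  -9   1  |   15 ]
  [ 0   3   0  |   -4 ]
r2 ← -1/9·r2
  [ 1  9    -1  |   -18 ]
  [ 0  1  -1/9  |  -5/3 ]
  [ 0  3     0  |    -4 ]
r3 ← r3 − 3·r2
  [ 1  9    -1  |   -18 ]
  [ 0  1  -1/9  |  -5/3 ]
  [ 0  0   1/3  |     1 ]
r3 ← 3·r3
  [ 1  9    -1  |   -18 ]
  [ 0  1  -1/9  |  -5/3 ]
  [ 0  0     1  |     3 ]
r2 ← r2 + 1/9·r3
  [ 1  9  -1  |   -18 ]
  [ 0  1   0  |  -4/3 ]
  [ 0  0   1  |     3 ]
r1 ← r1 + r3
  [ 1  9  0  |   -15 ]
  [ 0  1  0  |  -4/3 ]
  [ 0  0  1  |     3 ]
r1 ← r1 − 9·r2
  [ 1  0  0  |    -3 ]
  [ 0  1  0  |  -4/3 ]
  [ 0  0  1  |     3 ]
Reading off the last column: u = -3, v = -4/3, w = 3.

(-3, -4/3, 3)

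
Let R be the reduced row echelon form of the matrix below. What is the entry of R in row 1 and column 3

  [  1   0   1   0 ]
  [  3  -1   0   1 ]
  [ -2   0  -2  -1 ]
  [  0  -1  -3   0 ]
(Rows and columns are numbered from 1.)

1

R2 → R2 − 3·R1
R3 → R3 + 2·R1
R2 → -1·R2
R4 → R4 + R2
R3 → -1·R3
R4 → R4 + R3
R2 → R2 + R3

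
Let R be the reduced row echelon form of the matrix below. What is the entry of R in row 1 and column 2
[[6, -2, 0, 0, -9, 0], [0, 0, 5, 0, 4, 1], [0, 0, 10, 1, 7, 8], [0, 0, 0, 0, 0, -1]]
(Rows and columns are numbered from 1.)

R1 -> 1/6·R1
  [ 1  -1/3   0  0  -3/2   0 ]
  [ 0     0   5  0     4   1 ]
  [ 0     0  10  1     7   8 ]
  [ 0     0   0  0     0  -1 ]
R2 -> 1/5·R2
  [ 1  -1/3   0  0  -3/2    0 ]
  [ 0     0   1  0   4/5  1/5 ]
  [ 0     0  10  1     7    8 ]
  [ 0     0   0  0     0   -1 ]
R3 -> R3 − 10·R2
  [ 1  -1/3  0  0  -3/2    0 ]
  [ 0     0  1  0   4/5  1/5 ]
  [ 0     0  0  1    -1    6 ]
  [ 0     0  0  0     0   -1 ]
R4 -> -1·R4
  [ 1  -1/3  0  0  -3/2    0 ]
  [ 0     0  1  0   4/5  1/5 ]
  [ 0     0  0  1    -1    6 ]
  [ 0     0  0  0     0    1 ]
R3 -> R3 − 6·R4
  [ 1  -1/3  0  0  -3/2    0 ]
  [ 0     0  1  0   4/5  1/5 ]
  [ 0     0  0  1    -1    0 ]
  [ 0     0  0  0     0    1 ]
R2 -> R2 − 1/5·R4
  [ 1  -1/3  0  0  -3/2  0 ]
  [ 0     0  1  0   4/5  0 ]
  [ 0     0  0  1    -1  0 ]
  [ 0     0  0  0     0  1 ]

-1/3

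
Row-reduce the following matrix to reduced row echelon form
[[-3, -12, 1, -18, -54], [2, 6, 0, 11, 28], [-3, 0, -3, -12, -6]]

[[1, 0, 1, 4, 2], [0, 1, -1/3, 1/2, 4], [0, 0, 0, 0, 0]]

r1 -> -1/3·r1
  [  1  4  -1/3    6  18 ]
  [  2  6     0   11  28 ]
  [ -3  0    -3  -12  -6 ]
r2 -> r2 − 2·r1
  [  1   4  -1/3    6  18 ]
  [  0  -2   2/3   -1  -8 ]
  [ -3   0    -3  -12  -6 ]
r3 -> r3 + 3·r1
  [ 1   4  -1/3   6  18 ]
  [ 0  -2   2/3  -1  -8 ]
  [ 0  12    -4   6  48 ]
r2 -> -1/2·r2
  [ 1   4  -1/3    6  18 ]
  [ 0   1  -1/3  1/2   4 ]
  [ 0  12    -4    6  48 ]
r3 -> r3 − 12·r2
  [ 1  4  -1/3    6  18 ]
  [ 0  1  -1/3  1/2   4 ]
  [ 0  0     0    0   0 ]
r1 -> r1 − 4·r2
  [ 1  0     1    4  2 ]
  [ 0  1  -1/3  1/2  4 ]
  [ 0  0     0    0  0 ]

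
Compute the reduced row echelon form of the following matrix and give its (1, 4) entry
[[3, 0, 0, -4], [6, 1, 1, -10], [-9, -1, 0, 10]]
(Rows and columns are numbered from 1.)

-4/3

ρ1 -> 1/3·ρ1
  [  1   0  0  -4/3 ]
  [  6   1  1   -10 ]
  [ -9  -1  0    10 ]
ρ2 -> ρ2 − 6·ρ1
  [  1   0  0  -4/3 ]
  [  0   1  1    -2 ]
  [ -9  -1  0    10 ]
ρ3 -> ρ3 + 9·ρ1
  [ 1   0  0  -4/3 ]
  [ 0   1  1    -2 ]
  [ 0  -1  0    -2 ]
ρ3 -> ρ3 + ρ2
  [ 1  0  0  -4/3 ]
  [ 0  1  1    -2 ]
  [ 0  0  1    -4 ]
ρ2 -> ρ2 − ρ3
  [ 1  0  0  -4/3 ]
  [ 0  1  0     2 ]
  [ 0  0  1    -4 ]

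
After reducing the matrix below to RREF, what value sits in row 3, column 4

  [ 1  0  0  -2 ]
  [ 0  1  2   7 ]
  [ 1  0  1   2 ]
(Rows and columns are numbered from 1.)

4

R3 := R3 − R1
  [ 1  0  0  -2 ]
  [ 0  1  2   7 ]
  [ 0  0  1   4 ]
R2 := R2 − 2·R3
  [ 1  0  0  -2 ]
  [ 0  1  0  -1 ]
  [ 0  0  1   4 ]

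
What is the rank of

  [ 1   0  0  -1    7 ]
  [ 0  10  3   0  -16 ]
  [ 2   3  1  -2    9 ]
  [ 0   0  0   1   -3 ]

R3 -> R3 − 2·R1
R2 -> 1/10·R2
R3 -> R3 − 3·R2
R3 -> 10·R3
R1 -> R1 + R4
R2 -> R2 − 3/10·R3
The reduced form has 4 nonzero rows.

rank = 4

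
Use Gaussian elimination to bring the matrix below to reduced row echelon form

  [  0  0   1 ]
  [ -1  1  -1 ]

R1 <=> R2
  [ -1  1  -1 ]
  [  0  0   1 ]
R1 := -1·R1
  [ 1  -1  1 ]
  [ 0   0  1 ]
R1 := R1 − R2
  [ 1  -1  0 ]
  [ 0   0  1 ]

[[1, -1, 0], [0, 0, 1]]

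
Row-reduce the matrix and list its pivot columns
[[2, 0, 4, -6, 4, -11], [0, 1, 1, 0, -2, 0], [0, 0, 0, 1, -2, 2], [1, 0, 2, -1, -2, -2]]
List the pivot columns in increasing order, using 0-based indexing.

0, 1, 3, 5

R1 -> 1/2·R1
  [ 1  0  2  -3   2  -11/2 ]
  [ 0  1  1   0  -2      0 ]
  [ 0  0  0   1  -2      2 ]
  [ 1  0  2  -1  -2     -2 ]
R4 -> R4 − R1
  [ 1  0  2  -3   2  -11/2 ]
  [ 0  1  1   0  -2      0 ]
  [ 0  0  0   1  -2      2 ]
  [ 0  0  0   2  -4    7/2 ]
R4 -> R4 − 2·R3
  [ 1  0  2  -3   2  -11/2 ]
  [ 0  1  1   0  -2      0 ]
  [ 0  0  0   1  -2      2 ]
  [ 0  0  0   0   0   -1/2 ]
R4 -> -2·R4
  [ 1  0  2  -3   2  -11/2 ]
  [ 0  1  1   0  -2      0 ]
  [ 0  0  0   1  -2      2 ]
  [ 0  0  0   0   0      1 ]
R3 -> R3 − 2·R4
  [ 1  0  2  -3   2  -11/2 ]
  [ 0  1  1   0  -2      0 ]
  [ 0  0  0   1  -2      0 ]
  [ 0  0  0   0   0      1 ]
R1 -> R1 + 11/2·R4
  [ 1  0  2  -3   2  0 ]
  [ 0  1  1   0  -2  0 ]
  [ 0  0  0   1  -2  0 ]
  [ 0  0  0   0   0  1 ]
R1 -> R1 + 3·R3
  [ 1  0  2  0  -4  0 ]
  [ 0  1  1  0  -2  0 ]
  [ 0  0  0  1  -2  0 ]
  [ 0  0  0  0   0  1 ]
Pivot columns are the columns containing a leading 1.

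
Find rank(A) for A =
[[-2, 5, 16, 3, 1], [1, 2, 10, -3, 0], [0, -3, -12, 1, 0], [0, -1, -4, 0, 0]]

rank = 4

Multiply R1 by -1/2.
  [ 1  -5/2   -8  -3/2  -1/2 ]
  [ 1     2   10    -3     0 ]
  [ 0    -3  -12     1     0 ]
  [ 0    -1   -4     0     0 ]
Subtract R1 from R2.
  [ 1  -5/2   -8  -3/2  -1/2 ]
  [ 0   9/2   18  -3/2   1/2 ]
  [ 0    -3  -12     1     0 ]
  [ 0    -1   -4     0     0 ]
Multiply R2 by 2/9.
  [ 1  -5/2   -8  -3/2  -1/2 ]
  [ 0     1    4  -1/3   1/9 ]
  [ 0    -3  -12     1     0 ]
  [ 0    -1   -4     0     0 ]
Add 3 times R2 to R3.
  [ 1  -5/2  -8  -3/2  -1/2 ]
  [ 0     1   4  -1/3   1/9 ]
  [ 0     0   0     0   1/3 ]
  [ 0    -1  -4     0     0 ]
Add R2 to R4.
  [ 1  -5/2  -8  -3/2  -1/2 ]
  [ 0     1   4  -1/3   1/9 ]
  [ 0     0   0     0   1/3 ]
  [ 0     0   0  -1/3   1/9 ]
Swap R3 and R4.
  [ 1  -5/2  -8  -3/2  -1/2 ]
  [ 0     1   4  -1/3   1/9 ]
  [ 0     0   0  -1/3   1/9 ]
  [ 0     0   0     0   1/3 ]
Multiply R3 by -3.
  [ 1  -5/2  -8  -3/2  -1/2 ]
  [ 0     1   4  -1/3   1/9 ]
  [ 0     0   0     1  -1/3 ]
  [ 0     0   0     0   1/3 ]
Multiply R4 by 3.
  [ 1  -5/2  -8  -3/2  -1/2 ]
  [ 0     1   4  -1/3   1/9 ]
  [ 0     0   0     1  -1/3 ]
  [ 0     0   0     0     1 ]
Add 1/3 times R4 to R3.
  [ 1  -5/2  -8  -3/2  -1/2 ]
  [ 0     1   4  -1/3   1/9 ]
  [ 0     0   0     1     0 ]
  [ 0     0   0     0     1 ]
Subtract 1/9 times R4 from R2.
  [ 1  -5/2  -8  -3/2  -1/2 ]
  [ 0     1   4  -1/3     0 ]
  [ 0     0   0     1     0 ]
  [ 0     0   0     0     1 ]
Add 1/2 times R4 to R1.
  [ 1  -5/2  -8  -3/2  0 ]
  [ 0     1   4  -1/3  0 ]
  [ 0     0   0     1  0 ]
  [ 0     0   0     0  1 ]
Add 1/3 times R3 to R2.
  [ 1  -5/2  -8  -3/2  0 ]
  [ 0     1   4     0  0 ]
  [ 0     0   0     1  0 ]
  [ 0     0   0     0  1 ]
Add 3/2 times R3 to R1.
  [ 1  -5/2  -8  0  0 ]
  [ 0     1   4  0  0 ]
  [ 0     0   0  1  0 ]
  [ 0     0   0  0  1 ]
Add 5/2 times R2 to R1.
  [ 1  0  2  0  0 ]
  [ 0  1  4  0  0 ]
  [ 0  0  0  1  0 ]
  [ 0  0  0  0  1 ]
The reduced form has 4 nonzero rows.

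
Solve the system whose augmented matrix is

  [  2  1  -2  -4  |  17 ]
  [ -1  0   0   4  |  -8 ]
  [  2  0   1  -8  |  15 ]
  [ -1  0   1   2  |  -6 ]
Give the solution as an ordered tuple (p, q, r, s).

(2, 5, -1, -3/2)

r1 → 1/2·r1
  [  1  1/2  -1  -2  |  17/2 ]
  [ -1    0   0   4  |    -8 ]
  [  2    0   1  -8  |    15 ]
  [ -1    0   1   2  |    -6 ]
r2 → r2 + r1
  [  1  1/2  -1  -2  |  17/2 ]
  [  0  1/2  -1   2  |   1/2 ]
  [  2    0   1  -8  |    15 ]
  [ -1    0   1   2  |    -6 ]
r3 → r3 − 2·r1
  [  1  1/2  -1  -2  |  17/2 ]
  [  0  1/2  -1   2  |   1/2 ]
  [  0   -1   3  -4  |    -2 ]
  [ -1    0   1   2  |    -6 ]
r4 → r4 + r1
  [ 1  1/2  -1  -2  |  17/2 ]
  [ 0  1/2  -1   2  |   1/2 ]
  [ 0   -1   3  -4  |    -2 ]
  [ 0  1/2   0   0  |   5/2 ]
r2 → 2·r2
  [ 1  1/2  -1  -2  |  17/2 ]
  [ 0    1  -2   4  |     1 ]
  [ 0   -1   3  -4  |    -2 ]
  [ 0  1/2   0   0  |   5/2 ]
r3 → r3 + r2
  [ 1  1/2  -1  -2  |  17/2 ]
  [ 0    1  -2   4  |     1 ]
  [ 0    0   1   0  |    -1 ]
  [ 0  1/2   0   0  |   5/2 ]
r4 → r4 − 1/2·r2
  [ 1  1/2  -1  -2  |  17/2 ]
  [ 0    1  -2   4  |     1 ]
  [ 0    0   1   0  |    -1 ]
  [ 0    0   1  -2  |     2 ]
r4 → r4 − r3
  [ 1  1/2  -1  -2  |  17/2 ]
  [ 0    1  -2   4  |     1 ]
  [ 0    0   1   0  |    -1 ]
  [ 0    0   0  -2  |     3 ]
r4 → -1/2·r4
  [ 1  1/2  -1  -2  |  17/2 ]
  [ 0    1  -2   4  |     1 ]
  [ 0    0   1   0  |    -1 ]
  [ 0    0   0   1  |  -3/2 ]
r2 → r2 − 4·r4
  [ 1  1/2  -1  -2  |  17/2 ]
  [ 0    1  -2   0  |     7 ]
  [ 0    0   1   0  |    -1 ]
  [ 0    0   0   1  |  -3/2 ]
r1 → r1 + 2·r4
  [ 1  1/2  -1  0  |  11/2 ]
  [ 0    1  -2  0  |     7 ]
  [ 0    0   1  0  |    -1 ]
  [ 0    0   0  1  |  -3/2 ]
r2 → r2 + 2·r3
  [ 1  1/2  -1  0  |  11/2 ]
  [ 0    1   0  0  |     5 ]
  [ 0    0   1  0  |    -1 ]
  [ 0    0   0  1  |  -3/2 ]
r1 → r1 + r3
  [ 1  1/2  0  0  |   9/2 ]
  [ 0    1  0  0  |     5 ]
  [ 0    0  1  0  |    -1 ]
  [ 0    0  0  1  |  -3/2 ]
r1 → r1 − 1/2·r2
  [ 1  0  0  0  |     2 ]
  [ 0  1  0  0  |     5 ]
  [ 0  0  1  0  |    -1 ]
  [ 0  0  0  1  |  -3/2 ]
Reading off the last column: p = 2, q = 5, r = -1, s = -3/2.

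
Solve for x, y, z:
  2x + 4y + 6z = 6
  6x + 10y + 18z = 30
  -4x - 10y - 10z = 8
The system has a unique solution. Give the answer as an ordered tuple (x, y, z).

Form the augmented matrix and row-reduce:
  [  2    4    6  |   6 ]
  [  6   10   18  |  30 ]
  [ -4  -10  -10  |   8 ]
Multiply R1 by 1/2.
  [  1    2    3  |   3 ]
  [  6   10   18  |  30 ]
  [ -4  -10  -10  |   8 ]
Subtract 6 times R1 from R2.
  [  1    2    3  |   3 ]
  [  0   -2    0  |  12 ]
  [ -4  -10  -10  |   8 ]
Add 4 times R1 to R3.
  [ 1   2  3  |   3 ]
  [ 0  -2  0  |  12 ]
  [ 0  -2  2  |  20 ]
Multiply R2 by -1/2.
  [ 1   2  3  |   3 ]
  [ 0   1  0  |  -6 ]
  [ 0  -2  2  |  20 ]
Add 2 times R2 to R3.
  [ 1  2  3  |   3 ]
  [ 0  1  0  |  -6 ]
  [ 0  0  2  |   8 ]
Multiply R3 by 1/2.
  [ 1  2  3  |   3 ]
  [ 0  1  0  |  -6 ]
  [ 0  0  1  |   4 ]
Subtract 3 times R3 from R1.
  [ 1  2  0  |  -9 ]
  [ 0  1  0  |  -6 ]
  [ 0  0  1  |   4 ]
Subtract 2 times R2 from R1.
  [ 1  0  0  |   3 ]
  [ 0  1  0  |  -6 ]
  [ 0  0  1  |   4 ]
Reading off the last column: x = 3, y = -6, z = 4.

(3, -6, 4)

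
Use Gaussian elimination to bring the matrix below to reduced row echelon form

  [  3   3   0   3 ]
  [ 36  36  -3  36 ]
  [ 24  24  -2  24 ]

r1 → 1/3·r1
  [  1   1   0   1 ]
  [ 36  36  -3  36 ]
  [ 24  24  -2  24 ]
r2 → r2 − 36·r1
  [  1   1   0   1 ]
  [  0   0  -3   0 ]
  [ 24  24  -2  24 ]
r3 → r3 − 24·r1
  [ 1  1   0  1 ]
  [ 0  0  -3  0 ]
  [ 0  0  -2  0 ]
r2 → -1/3·r2
  [ 1  1   0  1 ]
  [ 0  0   1  0 ]
  [ 0  0  -2  0 ]
r3 → r3 + 2·r2
  [ 1  1  0  1 ]
  [ 0  0  1  0 ]
  [ 0  0  0  0 ]

[[1, 1, 0, 1], [0, 0, 1, 0], [0, 0, 0, 0]]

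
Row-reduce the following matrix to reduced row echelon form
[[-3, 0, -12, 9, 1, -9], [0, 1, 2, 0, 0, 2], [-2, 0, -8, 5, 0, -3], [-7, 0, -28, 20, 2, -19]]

R1 → -1/3·R1
R3 → R3 + 2·R1
R4 → R4 + 7·R1
R3 → -1·R3
R4 → R4 + R3
R4 → 3·R4
R3 → R3 − 2/3·R4
R1 → R1 + 1/3·R4
R1 → R1 + 3·R3

[[1, 0, 4, 0, 0, -1], [0, 1, 2, 0, 0, 2], [0, 0, 0, 1, 0, -1], [0, 0, 0, 0, 1, -3]]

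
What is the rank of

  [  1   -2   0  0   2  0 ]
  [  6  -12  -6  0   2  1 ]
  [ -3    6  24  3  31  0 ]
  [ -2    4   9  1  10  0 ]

Subtract 6 times R1 from R2.
  [  1  -2   0  0    2  0 ]
  [  0   0  -6  0  -10  1 ]
  [ -3   6  24  3   31  0 ]
  [ -2   4   9  1   10  0 ]
Add 3 times R1 to R3.
  [  1  -2   0  0    2  0 ]
  [  0   0  -6  0  -10  1 ]
  [  0   0  24  3   37  0 ]
  [ -2   4   9  1   10  0 ]
Add 2 times R1 to R4.
  [ 1  -2   0  0    2  0 ]
  [ 0   0  -6  0  -10  1 ]
  [ 0   0  24  3   37  0 ]
  [ 0   0   9  1   14  0 ]
Multiply R2 by -1/6.
  [ 1  -2   0  0    2     0 ]
  [ 0   0   1  0  5/3  -1/6 ]
  [ 0   0  24  3   37     0 ]
  [ 0   0   9  1   14     0 ]
Subtract 24 times R2 from R3.
  [ 1  -2  0  0    2     0 ]
  [ 0   0  1  0  5/3  -1/6 ]
  [ 0   0  0  3   -3     4 ]
  [ 0   0  9  1   14     0 ]
Subtract 9 times R2 from R4.
  [ 1  -2  0  0    2     0 ]
  [ 0   0  1  0  5/3  -1/6 ]
  [ 0   0  0  3   -3     4 ]
  [ 0   0  0  1   -1   3/2 ]
Multiply R3 by 1/3.
  [ 1  -2  0  0    2     0 ]
  [ 0   0  1  0  5/3  -1/6 ]
  [ 0   0  0  1   -1   4/3 ]
  [ 0   0  0  1   -1   3/2 ]
Subtract R3 from R4.
  [ 1  -2  0  0    2     0 ]
  [ 0   0  1  0  5/3  -1/6 ]
  [ 0   0  0  1   -1   4/3 ]
  [ 0   0  0  0    0   1/6 ]
Multiply R4 by 6.
  [ 1  -2  0  0    2     0 ]
  [ 0   0  1  0  5/3  -1/6 ]
  [ 0   0  0  1   -1   4/3 ]
  [ 0   0  0  0    0     1 ]
Subtract 4/3 times R4 from R3.
  [ 1  -2  0  0    2     0 ]
  [ 0   0  1  0  5/3  -1/6 ]
  [ 0   0  0  1   -1     0 ]
  [ 0   0  0  0    0     1 ]
Add 1/6 times R4 to R2.
  [ 1  -2  0  0    2  0 ]
  [ 0   0  1  0  5/3  0 ]
  [ 0   0  0  1   -1  0 ]
  [ 0   0  0  0    0  1 ]
The reduced form has 4 nonzero rows.

rank = 4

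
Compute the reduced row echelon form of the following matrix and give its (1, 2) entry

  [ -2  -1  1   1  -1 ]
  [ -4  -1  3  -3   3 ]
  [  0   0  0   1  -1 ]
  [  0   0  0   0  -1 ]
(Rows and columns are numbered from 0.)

r1 -> -1/2·r1
  [  1  1/2  -1/2  -1/2  1/2 ]
  [ -4   -1     3    -3    3 ]
  [  0    0     0     1   -1 ]
  [  0    0     0     0   -1 ]
r2 -> r2 + 4·r1
  [ 1  1/2  -1/2  -1/2  1/2 ]
  [ 0    1     1    -5    5 ]
  [ 0    0     0     1   -1 ]
  [ 0    0     0     0   -1 ]
r4 -> -1·r4
  [ 1  1/2  -1/2  -1/2  1/2 ]
  [ 0    1     1    -5    5 ]
  [ 0    0     0     1   -1 ]
  [ 0    0     0     0    1 ]
r3 -> r3 + r4
  [ 1  1/2  -1/2  -1/2  1/2 ]
  [ 0    1     1    -5    5 ]
  [ 0    0     0     1    0 ]
  [ 0    0     0     0    1 ]
r2 -> r2 − 5·r4
  [ 1  1/2  -1/2  -1/2  1/2 ]
  [ 0    1     1    -5    0 ]
  [ 0    0     0     1    0 ]
  [ 0    0     0     0    1 ]
r1 -> r1 − 1/2·r4
  [ 1  1/2  -1/2  -1/2  0 ]
  [ 0    1     1    -5  0 ]
  [ 0    0     0     1  0 ]
  [ 0    0     0     0  1 ]
r2 -> r2 + 5·r3
  [ 1  1/2  -1/2  -1/2  0 ]
  [ 0    1     1     0  0 ]
  [ 0    0     0     1  0 ]
  [ 0    0     0     0  1 ]
r1 -> r1 + 1/2·r3
  [ 1  1/2  -1/2  0  0 ]
  [ 0    1     1  0  0 ]
  [ 0    0     0  1  0 ]
  [ 0    0     0  0  1 ]
r1 -> r1 − 1/2·r2
  [ 1  0  -1  0  0 ]
  [ 0  1   1  0  0 ]
  [ 0  0   0  1  0 ]
  [ 0  0   0  0  1 ]

1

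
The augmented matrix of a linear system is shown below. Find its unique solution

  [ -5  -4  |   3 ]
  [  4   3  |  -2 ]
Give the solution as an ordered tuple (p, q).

R1 := -1/5·R1
  [ 1  4/5  |  -3/5 ]
  [ 4    3  |    -2 ]
R2 := R2 − 4·R1
  [ 1   4/5  |  -3/5 ]
  [ 0  -1/5  |   2/5 ]
R2 := -5·R2
  [ 1  4/5  |  -3/5 ]
  [ 0    1  |    -2 ]
R1 := R1 − 4/5·R2
  [ 1  0  |   1 ]
  [ 0  1  |  -2 ]
Reading off the last column: p = 1, q = -2.

(1, -2)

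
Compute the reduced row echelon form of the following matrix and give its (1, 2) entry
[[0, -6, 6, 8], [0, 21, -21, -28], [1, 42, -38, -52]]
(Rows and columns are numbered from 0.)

-1

Swap R1 and R3.
Multiply R2 by 1/21.
Add 6 times R2 to R3.
Subtract 42 times R2 from R1.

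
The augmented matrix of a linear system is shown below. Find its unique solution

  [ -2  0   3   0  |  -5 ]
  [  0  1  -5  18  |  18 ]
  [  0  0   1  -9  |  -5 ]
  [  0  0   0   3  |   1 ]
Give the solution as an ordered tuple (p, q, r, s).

(-1/2, 2, -2, 1/3)

r1 ← -1/2·r1
  [ 1  0  -3/2   0  |  5/2 ]
  [ 0  1    -5  18  |   18 ]
  [ 0  0     1  -9  |   -5 ]
  [ 0  0     0   3  |    1 ]
r4 ← 1/3·r4
  [ 1  0  -3/2   0  |  5/2 ]
  [ 0  1    -5  18  |   18 ]
  [ 0  0     1  -9  |   -5 ]
  [ 0  0     0   1  |  1/3 ]
r3 ← r3 + 9·r4
  [ 1  0  -3/2   0  |  5/2 ]
  [ 0  1    -5  18  |   18 ]
  [ 0  0     1   0  |   -2 ]
  [ 0  0     0   1  |  1/3 ]
r2 ← r2 − 18·r4
  [ 1  0  -3/2  0  |  5/2 ]
  [ 0  1    -5  0  |   12 ]
  [ 0  0     1  0  |   -2 ]
  [ 0  0     0  1  |  1/3 ]
r2 ← r2 + 5·r3
  [ 1  0  -3/2  0  |  5/2 ]
  [ 0  1     0  0  |    2 ]
  [ 0  0     1  0  |   -2 ]
  [ 0  0     0  1  |  1/3 ]
r1 ← r1 + 3/2·r3
  [ 1  0  0  0  |  -1/2 ]
  [ 0  1  0  0  |     2 ]
  [ 0  0  1  0  |    -2 ]
  [ 0  0  0  1  |   1/3 ]
Reading off the last column: p = -1/2, q = 2, r = -2, s = 1/3.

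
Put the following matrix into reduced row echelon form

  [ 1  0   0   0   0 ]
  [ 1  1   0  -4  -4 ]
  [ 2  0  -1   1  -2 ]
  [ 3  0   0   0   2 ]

Subtract ρ1 from ρ2.
  [ 1  0   0   0   0 ]
  [ 0  1   0  -4  -4 ]
  [ 2  0  -1   1  -2 ]
  [ 3  0   0   0   2 ]
Subtract 2 times ρ1 from ρ3.
  [ 1  0   0   0   0 ]
  [ 0  1   0  -4  -4 ]
  [ 0  0  -1   1  -2 ]
  [ 3  0   0   0   2 ]
Subtract 3 times ρ1 from ρ4.
  [ 1  0   0   0   0 ]
  [ 0  1   0  -4  -4 ]
  [ 0  0  -1   1  -2 ]
  [ 0  0   0   0   2 ]
Multiply ρ3 by -1.
  [ 1  0  0   0   0 ]
  [ 0  1  0  -4  -4 ]
  [ 0  0  1  -1   2 ]
  [ 0  0  0   0   2 ]
Multiply ρ4 by 1/2.
  [ 1  0  0   0   0 ]
  [ 0  1  0  -4  -4 ]
  [ 0  0  1  -1   2 ]
  [ 0  0  0   0   1 ]
Subtract 2 times ρ4 from ρ3.
  [ 1  0  0   0   0 ]
  [ 0  1  0  -4  -4 ]
  [ 0  0  1  -1   0 ]
  [ 0  0  0   0   1 ]
Add 4 times ρ4 to ρ2.
  [ 1  0  0   0  0 ]
  [ 0  1  0  -4  0 ]
  [ 0  0  1  -1  0 ]
  [ 0  0  0   0  1 ]

[[1, 0, 0, 0, 0], [0, 1, 0, -4, 0], [0, 0, 1, -1, 0], [0, 0, 0, 0, 1]]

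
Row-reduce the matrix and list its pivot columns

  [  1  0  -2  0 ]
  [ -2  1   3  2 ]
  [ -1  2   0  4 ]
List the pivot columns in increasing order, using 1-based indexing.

Add 2 times R1 to R2.
  [  1  0  -2  0 ]
  [  0  1  -1  2 ]
  [ -1  2   0  4 ]
Add R1 to R3.
  [ 1  0  -2  0 ]
  [ 0  1  -1  2 ]
  [ 0  2  -2  4 ]
Subtract 2 times R2 from R3.
  [ 1  0  -2  0 ]
  [ 0  1  -1  2 ]
  [ 0  0   0  0 ]
Pivot columns are the columns containing a leading 1.

1, 2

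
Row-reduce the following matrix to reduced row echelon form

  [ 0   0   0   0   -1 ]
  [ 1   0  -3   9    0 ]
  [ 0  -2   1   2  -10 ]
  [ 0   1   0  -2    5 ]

R1 <-> R2
R2 <-> R3
R2 -> -1/2·R2
R4 -> R4 − R2
R3 <-> R4
R3 -> 2·R3
R4 -> -1·R4
R2 -> R2 − 5·R4
R2 -> R2 + 1/2·R3
R1 -> R1 + 3·R3

[[1, 0, 0, 3, 0], [0, 1, 0, -2, 0], [0, 0, 1, -2, 0], [0, 0, 0, 0, 1]]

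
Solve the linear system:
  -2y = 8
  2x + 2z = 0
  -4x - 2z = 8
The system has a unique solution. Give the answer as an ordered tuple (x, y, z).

Form the augmented matrix and row-reduce:
  [  0  -2   0  |  8 ]
  [  2   0   2  |  0 ]
  [ -4   0  -2  |  8 ]
R1 <=> R2
R1 := 1/2·R1
R3 := R3 + 4·R1
R2 := -1/2·R2
R3 := 1/2·R3
R1 := R1 − R3
Reading off the last column: x = -4, y = -4, z = 4.

(-4, -4, 4)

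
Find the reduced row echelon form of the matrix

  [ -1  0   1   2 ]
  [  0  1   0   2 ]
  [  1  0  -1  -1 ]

R1 → -1·R1
  [ 1  0  -1  -2 ]
  [ 0  1   0   2 ]
  [ 1  0  -1  -1 ]
R3 → R3 − R1
  [ 1  0  -1  -2 ]
  [ 0  1   0   2 ]
  [ 0  0   0   1 ]
R2 → R2 − 2·R3
  [ 1  0  -1  -2 ]
  [ 0  1   0   0 ]
  [ 0  0   0   1 ]
R1 → R1 + 2·R3
  [ 1  0  -1  0 ]
  [ 0  1   0  0 ]
  [ 0  0   0  1 ]

[[1, 0, -1, 0], [0, 1, 0, 0], [0, 0, 0, 1]]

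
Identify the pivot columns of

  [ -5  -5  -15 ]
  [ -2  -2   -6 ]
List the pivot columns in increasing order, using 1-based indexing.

1

R1 → -1/5·R1
  [  1   1   3 ]
  [ -2  -2  -6 ]
R2 → R2 + 2·R1
  [ 1  1  3 ]
  [ 0  0  0 ]
Pivot columns are the columns containing a leading 1.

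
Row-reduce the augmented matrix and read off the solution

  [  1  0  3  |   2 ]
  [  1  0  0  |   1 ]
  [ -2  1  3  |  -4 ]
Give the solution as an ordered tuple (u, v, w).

(1, -3, 1/3)

r2 := r2 − r1
r3 := r3 + 2·r1
r2 ↔ r3
r3 := -1/3·r3
r2 := r2 − 9·r3
r1 := r1 − 3·r3
Reading off the last column: u = 1, v = -3, w = 1/3.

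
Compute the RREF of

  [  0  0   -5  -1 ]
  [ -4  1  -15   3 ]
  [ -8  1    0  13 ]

[[1, 0, 0, -7/4], [0, 1, 0, -1], [0, 0, 1, 1/5]]

r1 <-> r2
  [ -4  1  -15   3 ]
  [  0  0   -5  -1 ]
  [ -8  1    0  13 ]
r1 → -1/4·r1
  [  1  -1/4  15/4  -3/4 ]
  [  0     0    -5    -1 ]
  [ -8     1     0    13 ]
r3 → r3 + 8·r1
  [ 1  -1/4  15/4  -3/4 ]
  [ 0     0    -5    -1 ]
  [ 0    -1    30     7 ]
r2 <-> r3
  [ 1  -1/4  15/4  -3/4 ]
  [ 0    -1    30     7 ]
  [ 0     0    -5    -1 ]
r2 → -1·r2
  [ 1  -1/4  15/4  -3/4 ]
  [ 0     1   -30    -7 ]
  [ 0     0    -5    -1 ]
r3 → -1/5·r3
  [ 1  -1/4  15/4  -3/4 ]
  [ 0     1   -30    -7 ]
  [ 0     0     1   1/5 ]
r2 → r2 + 30·r3
  [ 1  -1/4  15/4  -3/4 ]
  [ 0     1     0    -1 ]
  [ 0     0     1   1/5 ]
r1 → r1 − 15/4·r3
  [ 1  -1/4  0  -3/2 ]
  [ 0     1  0    -1 ]
  [ 0     0  1   1/5 ]
r1 → r1 + 1/4·r2
  [ 1  0  0  -7/4 ]
  [ 0  1  0    -1 ]
  [ 0  0  1   1/5 ]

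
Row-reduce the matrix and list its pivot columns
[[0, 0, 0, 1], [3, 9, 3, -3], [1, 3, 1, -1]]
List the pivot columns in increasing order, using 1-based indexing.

1, 4

ρ1 ↔ ρ2
  [ 3  9  3  -3 ]
  [ 0  0  0   1 ]
  [ 1  3  1  -1 ]
ρ1 ← 1/3·ρ1
  [ 1  3  1  -1 ]
  [ 0  0  0   1 ]
  [ 1  3  1  -1 ]
ρ3 ← ρ3 − ρ1
  [ 1  3  1  -1 ]
  [ 0  0  0   1 ]
  [ 0  0  0   0 ]
ρ1 ← ρ1 + ρ2
  [ 1  3  1  0 ]
  [ 0  0  0  1 ]
  [ 0  0  0  0 ]
Pivot columns are the columns containing a leading 1.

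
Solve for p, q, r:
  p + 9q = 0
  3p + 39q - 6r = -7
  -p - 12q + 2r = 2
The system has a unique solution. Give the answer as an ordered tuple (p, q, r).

(3, -1/3, 1/2)

Form the augmented matrix and row-reduce:
  [  1    9   0  |   0 ]
  [  3   39  -6  |  -7 ]
  [ -1  -12   2  |   2 ]
R2 := R2 − 3·R1
  [  1    9   0  |   0 ]
  [  0   12  -6  |  -7 ]
  [ -1  -12   2  |   2 ]
R3 := R3 + R1
  [ 1   9   0  |   0 ]
  [ 0  12  -6  |  -7 ]
  [ 0  -3   2  |   2 ]
R2 := 1/12·R2
  [ 1   9     0  |      0 ]
  [ 0   1  -1/2  |  -7/12 ]
  [ 0  -3     2  |      2 ]
R3 := R3 + 3·R2
  [ 1  9     0  |      0 ]
  [ 0  1  -1/2  |  -7/12 ]
  [ 0  0   1/2  |    1/4 ]
R3 := 2·R3
  [ 1  9     0  |      0 ]
  [ 0  1  -1/2  |  -7/12 ]
  [ 0  0     1  |    1/2 ]
R2 := R2 + 1/2·R3
  [ 1  9  0  |     0 ]
  [ 0  1  0  |  -1/3 ]
  [ 0  0  1  |   1/2 ]
R1 := R1 − 9·R2
  [ 1  0  0  |     3 ]
  [ 0  1  0  |  -1/3 ]
  [ 0  0  1  |   1/2 ]
Reading off the last column: p = 3, q = -1/3, r = 1/2.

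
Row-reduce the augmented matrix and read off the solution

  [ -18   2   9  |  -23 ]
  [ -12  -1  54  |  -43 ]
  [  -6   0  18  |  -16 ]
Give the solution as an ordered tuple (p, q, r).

(5/3, 5, -1/3)

R1 -> -1/18·R1
  [   1  -1/9  -1/2  |  23/18 ]
  [ -12    -1    54  |    -43 ]
  [  -6     0    18  |    -16 ]
R2 -> R2 + 12·R1
  [  1  -1/9  -1/2  |  23/18 ]
  [  0  -7/3    48  |  -83/3 ]
  [ -6     0    18  |    -16 ]
R3 -> R3 + 6·R1
  [ 1  -1/9  -1/2  |  23/18 ]
  [ 0  -7/3    48  |  -83/3 ]
  [ 0  -2/3    15  |  -25/3 ]
R2 -> -3/7·R2
  [ 1  -1/9    -1/2  |  23/18 ]
  [ 0     1  -144/7  |   83/7 ]
  [ 0  -2/3      15  |  -25/3 ]
R3 -> R3 + 2/3·R2
  [ 1  -1/9    -1/2  |  23/18 ]
  [ 0     1  -144/7  |   83/7 ]
  [ 0     0     9/7  |   -3/7 ]
R3 -> 7/9·R3
  [ 1  -1/9    -1/2  |  23/18 ]
  [ 0     1  -144/7  |   83/7 ]
  [ 0     0       1  |   -1/3 ]
R2 -> R2 + 144/7·R3
  [ 1  -1/9  -1/2  |  23/18 ]
  [ 0     1     0  |      5 ]
  [ 0     0     1  |   -1/3 ]
R1 -> R1 + 1/2·R3
  [ 1  -1/9  0  |  10/9 ]
  [ 0     1  0  |     5 ]
  [ 0     0  1  |  -1/3 ]
R1 -> R1 + 1/9·R2
  [ 1  0  0  |   5/3 ]
  [ 0  1  0  |     5 ]
  [ 0  0  1  |  -1/3 ]
Reading off the last column: p = 5/3, q = 5, r = -1/3.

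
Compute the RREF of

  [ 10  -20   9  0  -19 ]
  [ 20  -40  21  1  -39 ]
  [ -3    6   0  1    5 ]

R1 → 1/10·R1
  [  1   -2  9/10  0  -19/10 ]
  [ 20  -40    21  1     -39 ]
  [ -3    6     0  1       5 ]
R2 → R2 − 20·R1
  [  1  -2  9/10  0  -19/10 ]
  [  0   0     3  1      -1 ]
  [ -3   6     0  1       5 ]
R3 → R3 + 3·R1
  [ 1  -2   9/10  0  -19/10 ]
  [ 0   0      3  1      -1 ]
  [ 0   0  27/10  1   -7/10 ]
R2 → 1/3·R2
  [ 1  -2   9/10    0  -19/10 ]
  [ 0   0      1  1/3    -1/3 ]
  [ 0   0  27/10    1   -7/10 ]
R3 → R3 − 27/10·R2
  [ 1  -2  9/10     0  -19/10 ]
  [ 0   0     1   1/3    -1/3 ]
  [ 0   0     0  1/10     1/5 ]
R3 → 10·R3
  [ 1  -2  9/10    0  -19/10 ]
  [ 0   0     1  1/3    -1/3 ]
  [ 0   0     0    1       2 ]
R2 → R2 − 1/3·R3
  [ 1  -2  9/10  0  -19/10 ]
  [ 0   0     1  0      -1 ]
  [ 0   0     0  1       2 ]
R1 → R1 − 9/10·R2
  [ 1  -2  0  0  -1 ]
  [ 0   0  1  0  -1 ]
  [ 0   0  0  1   2 ]

[[1, -2, 0, 0, -1], [0, 0, 1, 0, -1], [0, 0, 0, 1, 2]]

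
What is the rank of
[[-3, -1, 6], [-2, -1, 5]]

R1 := -1/3·R1
  [  1  1/3  -2 ]
  [ -2   -1   5 ]
R2 := R2 + 2·R1
  [ 1   1/3  -2 ]
  [ 0  -1/3   1 ]
R2 := -3·R2
  [ 1  1/3  -2 ]
  [ 0    1  -3 ]
R1 := R1 − 1/3·R2
  [ 1  0  -1 ]
  [ 0  1  -3 ]
The reduced form has 2 nonzero rows.

rank = 2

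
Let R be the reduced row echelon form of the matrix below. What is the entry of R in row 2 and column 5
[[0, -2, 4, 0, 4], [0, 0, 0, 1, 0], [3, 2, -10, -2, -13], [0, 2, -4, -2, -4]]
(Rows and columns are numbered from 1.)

R1 ↔ R3
  [ 3   2  -10  -2  -13 ]
  [ 0   0    0   1    0 ]
  [ 0  -2    4   0    4 ]
  [ 0   2   -4  -2   -4 ]
R1 ← 1/3·R1
  [ 1  2/3  -10/3  -2/3  -13/3 ]
  [ 0    0      0     1      0 ]
  [ 0   -2      4     0      4 ]
  [ 0    2     -4    -2     -4 ]
R2 ↔ R3
  [ 1  2/3  -10/3  -2/3  -13/3 ]
  [ 0   -2      4     0      4 ]
  [ 0    0      0     1      0 ]
  [ 0    2     -4    -2     -4 ]
R2 ← -1/2·R2
  [ 1  2/3  -10/3  -2/3  -13/3 ]
  [ 0    1     -2     0     -2 ]
  [ 0    0      0     1      0 ]
  [ 0    2     -4    -2     -4 ]
R4 ← R4 − 2·R2
  [ 1  2/3  -10/3  -2/3  -13/3 ]
  [ 0    1     -2     0     -2 ]
  [ 0    0      0     1      0 ]
  [ 0    0      0    -2      0 ]
R4 ← R4 + 2·R3
  [ 1  2/3  -10/3  -2/3  -13/3 ]
  [ 0    1     -2     0     -2 ]
  [ 0    0      0     1      0 ]
  [ 0    0      0     0      0 ]
R1 ← R1 + 2/3·R3
  [ 1  2/3  -10/3  0  -13/3 ]
  [ 0    1     -2  0     -2 ]
  [ 0    0      0  1      0 ]
  [ 0    0      0  0      0 ]
R1 ← R1 − 2/3·R2
  [ 1  0  -2  0  -3 ]
  [ 0  1  -2  0  -2 ]
  [ 0  0   0  1   0 ]
  [ 0  0   0  0   0 ]

-2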